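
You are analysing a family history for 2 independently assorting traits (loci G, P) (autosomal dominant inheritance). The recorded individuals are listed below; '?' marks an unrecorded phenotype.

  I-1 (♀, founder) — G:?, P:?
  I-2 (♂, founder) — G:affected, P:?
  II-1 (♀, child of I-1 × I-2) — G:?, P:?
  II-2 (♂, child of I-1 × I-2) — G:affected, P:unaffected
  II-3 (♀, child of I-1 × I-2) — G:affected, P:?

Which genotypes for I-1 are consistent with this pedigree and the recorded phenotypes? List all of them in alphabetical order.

I-1 ∈ {GG Pp, GG pp, Gg Pp, Gg pp, gg Pp, gg pp}

G/I-1 ? ·: gg|Gg|GG
G/I-2 aff ·: Gg|GG
G/II-1 ? I-1×I-2: gg|Gg|GG
G/II-2 aff I-1×I-2: Gg|GG
G/II-3 aff I-1×I-2: Gg|GG
⇒ G over [I-1,I-2,II-1,II-2,II-3]: 32 consistent
P/I-1 ? ·: pp|Pp
P/I-2 ? ·: pp|Pp
P/II-1 ? I-1×I-2: pp|Pp|PP
P/II-2 un I-1×I-2: pp
P/II-3 ? I-1×I-2: pp|Pp|PP
⇒ P over [I-1,I-2,II-1,II-2,II-3]: 18 consistent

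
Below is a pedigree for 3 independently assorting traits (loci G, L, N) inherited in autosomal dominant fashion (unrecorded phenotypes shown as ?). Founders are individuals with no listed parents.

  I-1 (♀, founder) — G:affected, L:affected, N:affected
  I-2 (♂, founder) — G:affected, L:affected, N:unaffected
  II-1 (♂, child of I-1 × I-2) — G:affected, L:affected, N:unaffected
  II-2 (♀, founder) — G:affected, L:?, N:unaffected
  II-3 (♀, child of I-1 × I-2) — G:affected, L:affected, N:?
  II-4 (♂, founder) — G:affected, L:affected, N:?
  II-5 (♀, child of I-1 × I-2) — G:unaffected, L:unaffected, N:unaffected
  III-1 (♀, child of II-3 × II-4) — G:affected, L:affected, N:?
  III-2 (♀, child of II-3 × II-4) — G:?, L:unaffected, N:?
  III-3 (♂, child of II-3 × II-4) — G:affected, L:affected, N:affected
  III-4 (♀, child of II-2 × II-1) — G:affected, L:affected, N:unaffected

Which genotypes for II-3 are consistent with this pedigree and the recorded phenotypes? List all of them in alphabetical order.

II-3 ∈ {GG Ll Nn, GG Ll nn, Gg Ll Nn, Gg Ll nn}

G/I-1 aff ·: Gg
G/I-2 aff ·: Gg
G/II-1 aff I-1×I-2: Gg|GG
G/II-2 aff ·: Gg|GG
G/II-3 aff I-1×I-2: Gg|GG
G/II-4 aff ·: Gg|GG
G/II-5 un I-1×I-2: gg
G/III-1 aff II-3×II-4: Gg|GG
G/III-2 ? II-3×II-4: gg|Gg|GG
G/III-3 aff II-3×II-4: Gg|GG
G/III-4 aff II-2×II-1: Gg|GG
⇒ G over [I-1,I-2,II-1,II-2,II-3,II-4,II-5,III-1,III-2,III-3,III-4]: 203 consistent
L/I-1 aff ·: Ll
L/I-2 aff ·: Ll
L/II-1 aff I-1×I-2: Ll|LL
L/II-2 ? ·: ll|Ll|LL
L/II-3 aff I-1×I-2: Ll
L/II-4 aff ·: Ll
L/II-5 un I-1×I-2: ll
L/III-1 aff II-3×II-4: Ll|LL
L/III-2 un II-3×II-4: ll
L/III-3 aff II-3×II-4: Ll|LL
L/III-4 aff II-2×II-1: Ll|LL
⇒ L over [I-1,I-2,II-1,II-2,II-3,II-4,II-5,III-1,III-2,III-3,III-4]: 36 consistent
N/I-1 aff ·: Nn
N/I-2 un ·: nn
N/II-1 un I-1×I-2: nn
N/II-2 un ·: nn
N/II-3 ? I-1×I-2: nn|Nn
N/II-4 ? ·: nn|Nn|NN
N/II-5 un I-1×I-2: nn
N/III-1 ? II-3×II-4: nn|Nn|NN
N/III-2 ? II-3×II-4: nn|Nn|NN
N/III-3 aff II-3×II-4: Nn|NN
N/III-4 un II-2×II-1: nn
⇒ N over [I-1,I-2,II-1,II-2,II-3,II-4,II-5,III-1,III-2,III-3,III-4]: 35 consistent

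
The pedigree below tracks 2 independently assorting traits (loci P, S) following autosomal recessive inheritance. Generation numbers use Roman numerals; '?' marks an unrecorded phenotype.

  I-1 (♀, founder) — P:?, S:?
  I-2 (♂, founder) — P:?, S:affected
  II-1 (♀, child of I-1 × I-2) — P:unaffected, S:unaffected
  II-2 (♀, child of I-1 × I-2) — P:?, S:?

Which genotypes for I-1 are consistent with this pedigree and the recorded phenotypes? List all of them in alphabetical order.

I-1 ∈ {PP SS, PP Ss, Pp SS, Pp Ss, pp SS, pp Ss}

P/I-1 ? ·: PP|Pp|pp
P/I-2 ? ·: PP|Pp|pp
P/II-1 un I-1×I-2: PP|Pp
P/II-2 ? I-1×I-2: PP|Pp|pp
⇒ P over [I-1,I-2,II-1,II-2]: 21 consistent
S/I-1 ? ·: SS|Ss
S/I-2 aff ·: ss
S/II-1 un I-1×I-2: Ss
S/II-2 ? I-1×I-2: Ss|ss
⇒ S over [I-1,I-2,II-1,II-2]: 3 consistent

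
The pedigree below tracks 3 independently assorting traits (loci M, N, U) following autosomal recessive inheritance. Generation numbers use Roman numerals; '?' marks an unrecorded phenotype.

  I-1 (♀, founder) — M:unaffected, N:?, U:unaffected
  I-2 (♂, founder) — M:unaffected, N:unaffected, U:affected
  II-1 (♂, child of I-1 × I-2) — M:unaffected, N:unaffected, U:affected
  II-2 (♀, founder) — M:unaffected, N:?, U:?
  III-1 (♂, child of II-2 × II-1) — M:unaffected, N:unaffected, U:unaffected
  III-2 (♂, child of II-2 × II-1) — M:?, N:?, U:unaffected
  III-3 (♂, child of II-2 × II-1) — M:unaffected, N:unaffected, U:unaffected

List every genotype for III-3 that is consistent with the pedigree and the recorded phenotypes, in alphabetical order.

M/I-1 un ·: MM|Mm
M/I-2 un ·: MM|Mm
M/II-1 un I-1×I-2: MM|Mm
M/II-2 un ·: MM|Mm
M/III-1 un II-2×II-1: MM|Mm
M/III-2 ? II-2×II-1: MM|Mm|mm
M/III-3 un II-2×II-1: MM|Mm
⇒ M over [I-1,I-2,II-1,II-2,III-1,III-2,III-3]: 96 consistent
N/I-1 ? ·: NN|Nn|nn
N/I-2 un ·: NN|Nn
N/II-1 un I-1×I-2: NN|Nn
N/II-2 ? ·: NN|Nn|nn
N/III-1 un II-2×II-1: NN|Nn
N/III-2 ? II-2×II-1: NN|Nn|nn
N/III-3 un II-2×II-1: NN|Nn
⇒ N over [I-1,I-2,II-1,II-2,III-1,III-2,III-3]: 150 consistent
U/I-1 un ·: Uu
U/I-2 aff ·: uu
U/II-1 aff I-1×I-2: uu
U/II-2 ? ·: UU|Uu
U/III-1 un II-2×II-1: Uu
U/III-2 un II-2×II-1: Uu
U/III-3 un II-2×II-1: Uu
⇒ U over [I-1,I-2,II-1,II-2,III-1,III-2,III-3]: 2 consistent

III-3 ∈ {MM NN Uu, MM Nn Uu, Mm NN Uu, Mm Nn Uu}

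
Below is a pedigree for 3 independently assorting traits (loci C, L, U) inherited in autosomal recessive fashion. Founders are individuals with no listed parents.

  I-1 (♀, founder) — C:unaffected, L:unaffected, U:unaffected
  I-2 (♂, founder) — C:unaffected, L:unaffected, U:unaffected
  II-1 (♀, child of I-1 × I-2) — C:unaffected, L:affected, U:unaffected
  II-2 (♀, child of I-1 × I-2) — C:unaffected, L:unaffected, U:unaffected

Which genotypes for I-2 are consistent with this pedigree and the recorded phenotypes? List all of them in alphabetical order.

C/I-1 un ·: CC|Cc
C/I-2 un ·: CC|Cc
C/II-1 un I-1×I-2: CC|Cc
C/II-2 un I-1×I-2: CC|Cc
⇒ C over [I-1,I-2,II-1,II-2]: 13 consistent
L/I-1 un ·: Ll
L/I-2 un ·: Ll
L/II-1 aff I-1×I-2: ll
L/II-2 un I-1×I-2: LL|Ll
⇒ L over [I-1,I-2,II-1,II-2]: 2 consistent
U/I-1 un ·: UU|Uu
U/I-2 un ·: UU|Uu
U/II-1 un I-1×I-2: UU|Uu
U/II-2 un I-1×I-2: UU|Uu
⇒ U over [I-1,I-2,II-1,II-2]: 13 consistent

I-2 ∈ {CC Ll UU, CC Ll Uu, Cc Ll UU, Cc Ll Uu}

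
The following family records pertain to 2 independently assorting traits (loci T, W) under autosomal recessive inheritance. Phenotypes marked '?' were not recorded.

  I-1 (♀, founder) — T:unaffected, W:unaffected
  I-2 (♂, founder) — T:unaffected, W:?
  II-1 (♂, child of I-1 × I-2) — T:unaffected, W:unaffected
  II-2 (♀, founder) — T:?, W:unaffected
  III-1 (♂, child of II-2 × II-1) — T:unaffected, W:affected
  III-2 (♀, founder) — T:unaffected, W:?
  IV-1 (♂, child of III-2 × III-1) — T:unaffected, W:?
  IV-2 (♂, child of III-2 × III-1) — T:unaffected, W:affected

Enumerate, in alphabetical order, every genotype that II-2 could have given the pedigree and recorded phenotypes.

II-2 ∈ {TT Ww, Tt Ww, tt Ww}

T/I-1 un ·: TT|Tt
T/I-2 un ·: TT|Tt
T/II-1 un I-1×I-2: TT|Tt
T/II-2 ? ·: TT|Tt|tt
T/III-1 un II-2×II-1: TT|Tt
T/III-2 un ·: TT|Tt
T/IV-1 un III-2×III-1: TT|Tt
T/IV-2 un III-2×III-1: TT|Tt
⇒ T over [I-1,I-2,II-1,II-2,III-1,III-2,IV-1,IV-2]: 206 consistent
W/I-1 un ·: WW|Ww
W/I-2 ? ·: WW|Ww|ww
W/II-1 un I-1×I-2: Ww
W/II-2 un ·: Ww
W/III-1 aff II-2×II-1: ww
W/III-2 ? ·: Ww|ww
W/IV-1 ? III-2×III-1: Ww|ww
W/IV-2 aff III-2×III-1: ww
⇒ W over [I-1,I-2,II-1,II-2,III-1,III-2,IV-1,IV-2]: 15 consistent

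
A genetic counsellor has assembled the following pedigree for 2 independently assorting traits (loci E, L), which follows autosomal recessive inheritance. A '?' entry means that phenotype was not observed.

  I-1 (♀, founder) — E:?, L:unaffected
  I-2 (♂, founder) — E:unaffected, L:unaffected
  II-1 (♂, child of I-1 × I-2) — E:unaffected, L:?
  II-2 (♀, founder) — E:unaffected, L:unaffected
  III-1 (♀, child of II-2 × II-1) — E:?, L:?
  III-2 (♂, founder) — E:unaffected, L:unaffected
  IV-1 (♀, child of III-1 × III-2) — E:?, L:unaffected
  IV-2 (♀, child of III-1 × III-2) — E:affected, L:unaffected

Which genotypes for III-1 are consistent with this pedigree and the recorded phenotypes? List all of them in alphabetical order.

E/I-1 ? ·: EE|Ee|ee
E/I-2 un ·: EE|Ee
E/II-1 un I-1×I-2: EE|Ee
E/II-2 un ·: EE|Ee
E/III-1 ? II-2×II-1: Ee|ee
E/III-2 un ·: Ee
E/IV-1 ? III-1×III-2: EE|Ee|ee
E/IV-2 aff III-1×III-2: ee
⇒ E over [I-1,I-2,II-1,II-2,III-1,III-2,IV-1,IV-2]: 52 consistent
L/I-1 un ·: LL|Ll
L/I-2 un ·: LL|Ll
L/II-1 ? I-1×I-2: LL|Ll|ll
L/II-2 un ·: LL|Ll
L/III-1 ? II-2×II-1: LL|Ll|ll
L/III-2 un ·: LL|Ll
L/IV-1 un III-1×III-2: LL|Ll
L/IV-2 un III-1×III-2: LL|Ll
⇒ L over [I-1,I-2,II-1,II-2,III-1,III-2,IV-1,IV-2]: 174 consistent

III-1 ∈ {Ee LL, Ee Ll, Ee ll, ee LL, ee Ll, ee ll}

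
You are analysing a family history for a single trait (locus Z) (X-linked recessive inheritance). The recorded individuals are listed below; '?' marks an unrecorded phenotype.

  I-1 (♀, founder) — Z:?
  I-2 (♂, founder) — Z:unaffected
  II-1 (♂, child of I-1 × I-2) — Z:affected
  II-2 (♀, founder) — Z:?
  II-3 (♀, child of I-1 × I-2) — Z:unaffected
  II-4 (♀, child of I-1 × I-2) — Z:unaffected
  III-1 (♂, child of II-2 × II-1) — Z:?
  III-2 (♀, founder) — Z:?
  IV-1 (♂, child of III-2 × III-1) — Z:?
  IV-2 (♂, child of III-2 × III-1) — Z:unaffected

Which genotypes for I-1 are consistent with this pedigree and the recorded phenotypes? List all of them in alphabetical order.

Z/I-1 ? ·: X^ZX^z|X^zX^z
Z/I-2 un ·: X^ZY
Z/II-1 aff I-1×I-2: X^zY
Z/II-2 ? ·: X^ZX^Z|X^ZX^z|X^zX^z
Z/II-3 un I-1×I-2: X^ZX^Z|X^ZX^z
Z/II-4 un I-1×I-2: X^ZX^Z|X^ZX^z
Z/III-1 ? II-2×II-1: X^ZY|X^zY
Z/III-2 ? ·: X^ZX^Z|X^ZX^z
Z/IV-1 ? III-2×III-1: X^ZY|X^zY
Z/IV-2 un III-2×III-1: X^ZY
⇒ Z over [I-1,I-2,II-1,II-2,II-3,II-4,III-1,III-2,IV-1,IV-2]: 60 consistent

I-1 ∈ {X^ZX^z, X^zX^z}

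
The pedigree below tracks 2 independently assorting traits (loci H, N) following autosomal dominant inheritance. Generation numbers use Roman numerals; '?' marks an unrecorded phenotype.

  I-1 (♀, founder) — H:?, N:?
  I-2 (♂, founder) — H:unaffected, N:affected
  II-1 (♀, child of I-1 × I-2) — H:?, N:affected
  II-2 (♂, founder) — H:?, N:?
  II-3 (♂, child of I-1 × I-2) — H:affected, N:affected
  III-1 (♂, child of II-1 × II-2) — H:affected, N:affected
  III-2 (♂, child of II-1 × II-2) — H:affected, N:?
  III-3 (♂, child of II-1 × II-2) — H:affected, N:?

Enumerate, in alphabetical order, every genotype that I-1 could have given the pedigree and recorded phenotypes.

I-1 ∈ {HH NN, HH Nn, HH nn, Hh NN, Hh Nn, Hh nn}

H/I-1 ? ·: Hh|HH
H/I-2 un ·: hh
H/II-1 ? I-1×I-2: hh|Hh
H/II-2 ? ·: hh|Hh|HH
H/II-3 aff I-1×I-2: Hh
H/III-1 aff II-1×II-2: Hh|HH
H/III-2 aff II-1×II-2: Hh|HH
H/III-3 aff II-1×II-2: Hh|HH
⇒ H over [I-1,I-2,II-1,II-2,II-3,III-1,III-2,III-3]: 36 consistent
N/I-1 ? ·: nn|Nn|NN
N/I-2 aff ·: Nn|NN
N/II-1 aff I-1×I-2: Nn|NN
N/II-2 ? ·: nn|Nn|NN
N/II-3 aff I-1×I-2: Nn|NN
N/III-1 aff II-1×II-2: Nn|NN
N/III-2 ? II-1×II-2: nn|Nn|NN
N/III-3 ? II-1×II-2: nn|Nn|NN
⇒ N over [I-1,I-2,II-1,II-2,II-3,III-1,III-2,III-3]: 310 consistent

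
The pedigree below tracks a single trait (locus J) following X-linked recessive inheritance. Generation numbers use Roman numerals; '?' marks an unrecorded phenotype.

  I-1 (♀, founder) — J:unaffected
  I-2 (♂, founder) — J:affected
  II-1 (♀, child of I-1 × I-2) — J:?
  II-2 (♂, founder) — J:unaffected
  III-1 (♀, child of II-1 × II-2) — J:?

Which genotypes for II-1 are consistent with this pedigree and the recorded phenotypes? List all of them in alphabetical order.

II-1 ∈ {X^JX^j, X^jX^j}

J/I-1 un ·: X^JX^J|X^JX^j
J/I-2 aff ·: X^jY
J/II-1 ? I-1×I-2: X^JX^j|X^jX^j
J/II-2 un ·: X^JY
J/III-1 ? II-1×II-2: X^JX^J|X^JX^j
⇒ J over [I-1,I-2,II-1,II-2,III-1]: 5 consistent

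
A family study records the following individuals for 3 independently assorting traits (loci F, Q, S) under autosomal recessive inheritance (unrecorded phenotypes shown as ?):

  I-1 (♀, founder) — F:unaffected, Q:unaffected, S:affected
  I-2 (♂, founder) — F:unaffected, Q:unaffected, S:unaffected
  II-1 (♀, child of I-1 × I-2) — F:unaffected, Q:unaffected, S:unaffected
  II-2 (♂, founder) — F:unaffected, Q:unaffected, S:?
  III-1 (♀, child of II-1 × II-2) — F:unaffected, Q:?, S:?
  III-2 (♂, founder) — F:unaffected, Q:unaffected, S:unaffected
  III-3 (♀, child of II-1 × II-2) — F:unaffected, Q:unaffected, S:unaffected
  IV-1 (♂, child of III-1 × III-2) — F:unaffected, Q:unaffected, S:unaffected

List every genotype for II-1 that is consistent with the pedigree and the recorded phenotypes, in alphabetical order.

F/I-1 un ·: FF|Ff
F/I-2 un ·: FF|Ff
F/II-1 un I-1×I-2: FF|Ff
F/II-2 un ·: FF|Ff
F/III-1 un II-1×II-2: FF|Ff
F/III-2 un ·: FF|Ff
F/III-3 un II-1×II-2: FF|Ff
F/IV-1 un III-1×III-2: FF|Ff
⇒ F over [I-1,I-2,II-1,II-2,III-1,III-2,III-3,IV-1]: 152 consistent
Q/I-1 un ·: QQ|Qq
Q/I-2 un ·: QQ|Qq
Q/II-1 un I-1×I-2: QQ|Qq
Q/II-2 un ·: QQ|Qq
Q/III-1 ? II-1×II-2: QQ|Qq|qq
Q/III-2 un ·: QQ|Qq
Q/III-3 un II-1×II-2: QQ|Qq
Q/IV-1 un III-1×III-2: QQ|Qq
⇒ Q over [I-1,I-2,II-1,II-2,III-1,III-2,III-3,IV-1]: 164 consistent
S/I-1 aff ·: ss
S/I-2 un ·: SS|Ss
S/II-1 un I-1×I-2: Ss
S/II-2 ? ·: SS|Ss|ss
S/III-1 ? II-1×II-2: SS|Ss|ss
S/III-2 un ·: SS|Ss
S/III-3 un II-1×II-2: SS|Ss
S/IV-1 un III-1×III-2: SS|Ss
⇒ S over [I-1,I-2,II-1,II-2,III-1,III-2,III-3,IV-1]: 76 consistent

II-1 ∈ {FF QQ Ss, FF Qq Ss, Ff QQ Ss, Ff Qq Ss}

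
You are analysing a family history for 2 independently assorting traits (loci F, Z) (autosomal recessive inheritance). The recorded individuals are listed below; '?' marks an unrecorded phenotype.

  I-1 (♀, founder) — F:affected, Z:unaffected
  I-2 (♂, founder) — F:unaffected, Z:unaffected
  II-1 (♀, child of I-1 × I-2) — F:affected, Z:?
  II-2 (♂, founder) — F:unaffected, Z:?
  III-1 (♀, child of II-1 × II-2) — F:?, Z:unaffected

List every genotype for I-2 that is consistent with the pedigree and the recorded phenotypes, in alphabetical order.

F/I-1 aff ·: ff
F/I-2 un ·: Ff
F/II-1 aff I-1×I-2: ff
F/II-2 un ·: FF|Ff
F/III-1 ? II-1×II-2: Ff|ff
⇒ F over [I-1,I-2,II-1,II-2,III-1]: 3 consistent
Z/I-1 un ·: ZZ|Zz
Z/I-2 un ·: ZZ|Zz
Z/II-1 ? I-1×I-2: ZZ|Zz|zz
Z/II-2 ? ·: ZZ|Zz|zz
Z/III-1 un II-1×II-2: ZZ|Zz
⇒ Z over [I-1,I-2,II-1,II-2,III-1]: 33 consistent

I-2 ∈ {Ff ZZ, Ff Zz}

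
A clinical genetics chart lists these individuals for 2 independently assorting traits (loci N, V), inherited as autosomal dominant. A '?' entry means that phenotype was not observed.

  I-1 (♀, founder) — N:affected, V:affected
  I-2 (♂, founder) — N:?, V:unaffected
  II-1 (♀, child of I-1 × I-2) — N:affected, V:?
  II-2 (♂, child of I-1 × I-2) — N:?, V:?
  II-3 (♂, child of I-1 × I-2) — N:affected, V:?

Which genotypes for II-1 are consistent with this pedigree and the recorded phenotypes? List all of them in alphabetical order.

N/I-1 aff ·: Nn|NN
N/I-2 ? ·: nn|Nn|NN
N/II-1 aff I-1×I-2: Nn|NN
N/II-2 ? I-1×I-2: nn|Nn|NN
N/II-3 aff I-1×I-2: Nn|NN
⇒ N over [I-1,I-2,II-1,II-2,II-3]: 32 consistent
V/I-1 aff ·: Vv|VV
V/I-2 un ·: vv
V/II-1 ? I-1×I-2: vv|Vv
V/II-2 ? I-1×I-2: vv|Vv
V/II-3 ? I-1×I-2: vv|Vv
⇒ V over [I-1,I-2,II-1,II-2,II-3]: 9 consistent

II-1 ∈ {NN Vv, NN vv, Nn Vv, Nn vv}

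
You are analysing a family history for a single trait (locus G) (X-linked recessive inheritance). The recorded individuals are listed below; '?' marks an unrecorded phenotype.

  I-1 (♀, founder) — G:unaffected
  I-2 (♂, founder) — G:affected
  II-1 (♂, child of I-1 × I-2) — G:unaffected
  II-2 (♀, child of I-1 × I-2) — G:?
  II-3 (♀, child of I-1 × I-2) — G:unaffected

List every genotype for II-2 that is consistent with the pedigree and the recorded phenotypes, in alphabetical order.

G/I-1 un ·: X^GX^G|X^GX^g
G/I-2 aff ·: X^gY
G/II-1 un I-1×I-2: X^GY
G/II-2 ? I-1×I-2: X^GX^g|X^gX^g
G/II-3 un I-1×I-2: X^GX^g
⇒ G over [I-1,I-2,II-1,II-2,II-3]: 3 consistent

II-2 ∈ {X^GX^g, X^gX^g}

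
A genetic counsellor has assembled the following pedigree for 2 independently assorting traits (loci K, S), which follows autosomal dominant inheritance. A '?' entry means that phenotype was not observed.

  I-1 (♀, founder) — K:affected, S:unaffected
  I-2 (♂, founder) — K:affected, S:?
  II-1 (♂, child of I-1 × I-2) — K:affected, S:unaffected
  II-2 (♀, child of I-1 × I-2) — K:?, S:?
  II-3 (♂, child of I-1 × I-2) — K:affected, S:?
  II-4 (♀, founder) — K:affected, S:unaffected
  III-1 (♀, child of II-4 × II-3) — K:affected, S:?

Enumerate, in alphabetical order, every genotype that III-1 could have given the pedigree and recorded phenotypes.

K/I-1 aff ·: Kk|KK
K/I-2 aff ·: Kk|KK
K/II-1 aff I-1×I-2: Kk|KK
K/II-2 ? I-1×I-2: kk|Kk|KK
K/II-3 aff I-1×I-2: Kk|KK
K/II-4 aff ·: Kk|KK
K/III-1 aff II-4×II-3: Kk|KK
⇒ K over [I-1,I-2,II-1,II-2,II-3,II-4,III-1]: 101 consistent
S/I-1 un ·: ss
S/I-2 ? ·: ss|Ss
S/II-1 un I-1×I-2: ss
S/II-2 ? I-1×I-2: ss|Ss
S/II-3 ? I-1×I-2: ss|Ss
S/II-4 un ·: ss
S/III-1 ? II-4×II-3: ss|Ss
⇒ S over [I-1,I-2,II-1,II-2,II-3,II-4,III-1]: 7 consistent

III-1 ∈ {KK Ss, KK ss, Kk Ss, Kk ss}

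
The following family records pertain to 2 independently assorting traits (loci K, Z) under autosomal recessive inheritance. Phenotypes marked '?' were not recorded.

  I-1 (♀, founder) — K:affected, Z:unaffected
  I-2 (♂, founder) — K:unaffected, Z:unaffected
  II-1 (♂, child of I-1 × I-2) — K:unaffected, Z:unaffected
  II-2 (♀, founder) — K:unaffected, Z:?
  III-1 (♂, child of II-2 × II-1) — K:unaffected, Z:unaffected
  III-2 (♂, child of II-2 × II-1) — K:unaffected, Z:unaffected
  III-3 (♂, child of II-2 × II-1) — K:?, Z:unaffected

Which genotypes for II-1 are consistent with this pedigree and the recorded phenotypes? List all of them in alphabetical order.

II-1 ∈ {Kk ZZ, Kk Zz}

K/I-1 aff ·: kk
K/I-2 un ·: KK|Kk
K/II-1 un I-1×I-2: Kk
K/II-2 un ·: KK|Kk
K/III-1 un II-2×II-1: KK|Kk
K/III-2 un II-2×II-1: KK|Kk
K/III-3 ? II-2×II-1: KK|Kk|kk
⇒ K over [I-1,I-2,II-1,II-2,III-1,III-2,III-3]: 40 consistent
Z/I-1 un ·: ZZ|Zz
Z/I-2 un ·: ZZ|Zz
Z/II-1 un I-1×I-2: ZZ|Zz
Z/II-2 ? ·: ZZ|Zz|zz
Z/III-1 un II-2×II-1: ZZ|Zz
Z/III-2 un II-2×II-1: ZZ|Zz
Z/III-3 un II-2×II-1: ZZ|Zz
⇒ Z over [I-1,I-2,II-1,II-2,III-1,III-2,III-3]: 91 consistent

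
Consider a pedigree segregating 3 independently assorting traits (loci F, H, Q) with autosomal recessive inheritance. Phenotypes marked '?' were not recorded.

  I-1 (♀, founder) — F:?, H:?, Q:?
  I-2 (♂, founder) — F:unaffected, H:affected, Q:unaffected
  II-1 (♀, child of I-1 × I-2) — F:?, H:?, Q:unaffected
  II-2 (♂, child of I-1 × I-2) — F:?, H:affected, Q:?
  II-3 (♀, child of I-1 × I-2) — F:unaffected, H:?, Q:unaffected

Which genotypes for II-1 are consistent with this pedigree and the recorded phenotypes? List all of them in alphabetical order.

F/I-1 ? ·: FF|Ff|ff
F/I-2 un ·: FF|Ff
F/II-1 ? I-1×I-2: FF|Ff|ff
F/II-2 ? I-1×I-2: FF|Ff|ff
F/II-3 un I-1×I-2: FF|Ff
⇒ F over [I-1,I-2,II-1,II-2,II-3]: 40 consistent
H/I-1 ? ·: Hh|hh
H/I-2 aff ·: hh
H/II-1 ? I-1×I-2: Hh|hh
H/II-2 aff I-1×I-2: hh
H/II-3 ? I-1×I-2: Hh|hh
⇒ H over [I-1,I-2,II-1,II-2,II-3]: 5 consistent
Q/I-1 ? ·: QQ|Qq|qq
Q/I-2 un ·: QQ|Qq
Q/II-1 un I-1×I-2: QQ|Qq
Q/II-2 ? I-1×I-2: QQ|Qq|qq
Q/II-3 un I-1×I-2: QQ|Qq
⇒ Q over [I-1,I-2,II-1,II-2,II-3]: 32 consistent

II-1 ∈ {FF Hh QQ, FF Hh Qq, FF hh QQ, FF hh Qq, Ff Hh QQ, Ff Hh Qq, Ff hh QQ, Ff hh Qq, ff Hh QQ, ff Hh Qq, ff hh QQ, ff hh Qq}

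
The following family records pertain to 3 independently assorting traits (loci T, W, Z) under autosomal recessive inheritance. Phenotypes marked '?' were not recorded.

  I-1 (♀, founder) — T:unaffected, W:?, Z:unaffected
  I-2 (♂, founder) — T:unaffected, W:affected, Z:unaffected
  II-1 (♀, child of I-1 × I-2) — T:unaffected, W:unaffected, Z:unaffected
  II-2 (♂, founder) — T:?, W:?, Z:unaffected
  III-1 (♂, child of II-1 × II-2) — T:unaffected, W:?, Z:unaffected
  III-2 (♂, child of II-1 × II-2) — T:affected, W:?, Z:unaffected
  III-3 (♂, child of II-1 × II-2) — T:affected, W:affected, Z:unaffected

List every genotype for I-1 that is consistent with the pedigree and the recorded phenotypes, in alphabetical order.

I-1 ∈ {TT WW ZZ, TT WW Zz, TT Ww ZZ, TT Ww Zz, Tt WW ZZ, Tt WW Zz, Tt Ww ZZ, Tt Ww Zz}

T/I-1 un ·: TT|Tt
T/I-2 un ·: TT|Tt
T/II-1 un I-1×I-2: Tt
T/II-2 ? ·: Tt|tt
T/III-1 un II-1×II-2: TT|Tt
T/III-2 aff II-1×II-2: tt
T/III-3 aff II-1×II-2: tt
⇒ T over [I-1,I-2,II-1,II-2,III-1,III-2,III-3]: 9 consistent
W/I-1 ? ·: WW|Ww
W/I-2 aff ·: ww
W/II-1 un I-1×I-2: Ww
W/II-2 ? ·: Ww|ww
W/III-1 ? II-1×II-2: WW|Ww|ww
W/III-2 ? II-1×II-2: WW|Ww|ww
W/III-3 aff II-1×II-2: ww
⇒ W over [I-1,I-2,II-1,II-2,III-1,III-2,III-3]: 26 consistent
Z/I-1 un ·: ZZ|Zz
Z/I-2 un ·: ZZ|Zz
Z/II-1 un I-1×I-2: ZZ|Zz
Z/II-2 un ·: ZZ|Zz
Z/III-1 un II-1×II-2: ZZ|Zz
Z/III-2 un II-1×II-2: ZZ|Zz
Z/III-3 un II-1×II-2: ZZ|Zz
⇒ Z over [I-1,I-2,II-1,II-2,III-1,III-2,III-3]: 84 consistent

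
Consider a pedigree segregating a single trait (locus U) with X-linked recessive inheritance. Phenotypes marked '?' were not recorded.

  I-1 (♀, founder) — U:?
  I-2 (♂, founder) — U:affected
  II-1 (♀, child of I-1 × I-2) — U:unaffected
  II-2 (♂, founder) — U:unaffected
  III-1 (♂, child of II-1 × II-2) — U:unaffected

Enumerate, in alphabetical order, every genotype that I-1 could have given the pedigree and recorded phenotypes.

U/I-1 ? ·: X^UX^U|X^UX^u
U/I-2 aff ·: X^uY
U/II-1 un I-1×I-2: X^UX^u
U/II-2 un ·: X^UY
U/III-1 un II-1×II-2: X^UY
⇒ U over [I-1,I-2,II-1,II-2,III-1]: 2 consistent

I-1 ∈ {X^UX^U, X^UX^u}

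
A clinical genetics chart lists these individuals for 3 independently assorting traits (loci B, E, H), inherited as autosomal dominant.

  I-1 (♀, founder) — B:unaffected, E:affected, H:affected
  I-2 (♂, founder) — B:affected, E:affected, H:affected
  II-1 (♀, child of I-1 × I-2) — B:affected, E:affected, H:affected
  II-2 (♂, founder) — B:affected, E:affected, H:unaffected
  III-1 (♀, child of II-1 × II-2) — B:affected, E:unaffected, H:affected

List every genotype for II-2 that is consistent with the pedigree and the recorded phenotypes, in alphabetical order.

B/I-1 un ·: bb
B/I-2 aff ·: Bb|BB
B/II-1 aff I-1×I-2: Bb
B/II-2 aff ·: Bb|BB
B/III-1 aff II-1×II-2: Bb|BB
⇒ B over [I-1,I-2,II-1,II-2,III-1]: 8 consistent
E/I-1 aff ·: Ee|EE
E/I-2 aff ·: Ee|EE
E/II-1 aff I-1×I-2: Ee
E/II-2 aff ·: Ee
E/III-1 un II-1×II-2: ee
⇒ E over [I-1,I-2,II-1,II-2,III-1]: 3 consistent
H/I-1 aff ·: Hh|HH
H/I-2 aff ·: Hh|HH
H/II-1 aff I-1×I-2: Hh|HH
H/II-2 un ·: hh
H/III-1 aff II-1×II-2: Hh
⇒ H over [I-1,I-2,II-1,II-2,III-1]: 7 consistent

II-2 ∈ {BB Ee hh, Bb Ee hh}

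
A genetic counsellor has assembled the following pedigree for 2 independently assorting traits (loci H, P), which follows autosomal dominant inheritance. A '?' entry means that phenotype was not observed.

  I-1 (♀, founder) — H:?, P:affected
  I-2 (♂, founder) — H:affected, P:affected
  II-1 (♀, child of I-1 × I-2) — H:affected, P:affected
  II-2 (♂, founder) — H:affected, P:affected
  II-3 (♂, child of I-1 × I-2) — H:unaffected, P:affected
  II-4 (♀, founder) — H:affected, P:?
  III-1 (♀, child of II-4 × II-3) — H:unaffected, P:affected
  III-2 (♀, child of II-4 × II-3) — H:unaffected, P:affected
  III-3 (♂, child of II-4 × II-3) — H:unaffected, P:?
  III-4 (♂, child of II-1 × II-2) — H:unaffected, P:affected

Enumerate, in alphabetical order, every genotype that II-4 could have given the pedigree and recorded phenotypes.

H/I-1 ? ·: hh|Hh
H/I-2 aff ·: Hh
H/II-1 aff I-1×I-2: Hh
H/II-2 aff ·: Hh
H/II-3 un I-1×I-2: hh
H/II-4 aff ·: Hh
H/III-1 un II-4×II-3: hh
H/III-2 un II-4×II-3: hh
H/III-3 un II-4×II-3: hh
H/III-4 un II-1×II-2: hh
⇒ H over [I-1,I-2,II-1,II-2,II-3,II-4,III-1,III-2,III-3,III-4]: 2 consistent
P/I-1 aff ·: Pp|PP
P/I-2 aff ·: Pp|PP
P/II-1 aff I-1×I-2: Pp|PP
P/II-2 aff ·: Pp|PP
P/II-3 aff I-1×I-2: Pp|PP
P/II-4 ? ·: pp|Pp|PP
P/III-1 aff II-4×II-3: Pp|PP
P/III-2 aff II-4×II-3: Pp|PP
P/III-3 ? II-4×II-3: pp|Pp|PP
P/III-4 aff II-1×II-2: Pp|PP
⇒ P over [I-1,I-2,II-1,II-2,II-3,II-4,III-1,III-2,III-3,III-4]: 702 consistent

II-4 ∈ {Hh PP, Hh Pp, Hh pp}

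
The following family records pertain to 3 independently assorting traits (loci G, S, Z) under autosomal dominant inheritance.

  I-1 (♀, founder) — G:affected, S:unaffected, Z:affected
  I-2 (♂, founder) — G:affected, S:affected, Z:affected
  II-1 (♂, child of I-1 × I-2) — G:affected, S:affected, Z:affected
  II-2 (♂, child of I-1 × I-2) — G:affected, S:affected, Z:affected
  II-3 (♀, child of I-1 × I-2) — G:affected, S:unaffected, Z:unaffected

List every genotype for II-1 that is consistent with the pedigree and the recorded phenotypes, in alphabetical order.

II-1 ∈ {GG Ss ZZ, GG Ss Zz, Gg Ss ZZ, Gg Ss Zz}

G/I-1 aff ·: Gg|GG
G/I-2 aff ·: Gg|GG
G/II-1 aff I-1×I-2: Gg|GG
G/II-2 aff I-1×I-2: Gg|GG
G/II-3 aff I-1×I-2: Gg|GG
⇒ G over [I-1,I-2,II-1,II-2,II-3]: 25 consistent
S/I-1 un ·: ss
S/I-2 aff ·: Ss
S/II-1 aff I-1×I-2: Ss
S/II-2 aff I-1×I-2: Ss
S/II-3 un I-1×I-2: ss
⇒ S over [I-1,I-2,II-1,II-2,II-3]: 1 consistent
Z/I-1 aff ·: Zz
Z/I-2 aff ·: Zz
Z/II-1 aff I-1×I-2: Zz|ZZ
Z/II-2 aff I-1×I-2: Zz|ZZ
Z/II-3 un I-1×I-2: zz
⇒ Z over [I-1,I-2,II-1,II-2,II-3]: 4 consistent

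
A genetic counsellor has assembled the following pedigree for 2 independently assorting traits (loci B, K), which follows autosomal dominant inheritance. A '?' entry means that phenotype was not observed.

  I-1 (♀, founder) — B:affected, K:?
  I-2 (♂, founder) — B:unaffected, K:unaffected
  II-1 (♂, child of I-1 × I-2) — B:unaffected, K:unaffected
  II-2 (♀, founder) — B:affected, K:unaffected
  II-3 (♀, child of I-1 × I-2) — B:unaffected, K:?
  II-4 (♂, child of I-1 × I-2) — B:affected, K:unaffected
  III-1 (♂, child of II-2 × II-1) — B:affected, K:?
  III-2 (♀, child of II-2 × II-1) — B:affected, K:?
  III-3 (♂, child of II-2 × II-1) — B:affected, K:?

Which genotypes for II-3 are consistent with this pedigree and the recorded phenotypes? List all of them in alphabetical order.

B/I-1 aff ·: Bb
B/I-2 un ·: bb
B/II-1 un I-1×I-2: bb
B/II-2 aff ·: Bb|BB
B/II-3 un I-1×I-2: bb
B/II-4 aff I-1×I-2: Bb
B/III-1 aff II-2×II-1: Bb
B/III-2 aff II-2×II-1: Bb
B/III-3 aff II-2×II-1: Bb
⇒ B over [I-1,I-2,II-1,II-2,II-3,II-4,III-1,III-2,III-3]: 2 consistent
K/I-1 ? ·: kk|Kk
K/I-2 un ·: kk
K/II-1 un I-1×I-2: kk
K/II-2 un ·: kk
K/II-3 ? I-1×I-2: kk|Kk
K/II-4 un I-1×I-2: kk
K/III-1 ? II-2×II-1: kk
K/III-2 ? II-2×II-1: kk
K/III-3 ? II-2×II-1: kk
⇒ K over [I-1,I-2,II-1,II-2,II-3,II-4,III-1,III-2,III-3]: 3 consistent

II-3 ∈ {bb Kk, bb kk}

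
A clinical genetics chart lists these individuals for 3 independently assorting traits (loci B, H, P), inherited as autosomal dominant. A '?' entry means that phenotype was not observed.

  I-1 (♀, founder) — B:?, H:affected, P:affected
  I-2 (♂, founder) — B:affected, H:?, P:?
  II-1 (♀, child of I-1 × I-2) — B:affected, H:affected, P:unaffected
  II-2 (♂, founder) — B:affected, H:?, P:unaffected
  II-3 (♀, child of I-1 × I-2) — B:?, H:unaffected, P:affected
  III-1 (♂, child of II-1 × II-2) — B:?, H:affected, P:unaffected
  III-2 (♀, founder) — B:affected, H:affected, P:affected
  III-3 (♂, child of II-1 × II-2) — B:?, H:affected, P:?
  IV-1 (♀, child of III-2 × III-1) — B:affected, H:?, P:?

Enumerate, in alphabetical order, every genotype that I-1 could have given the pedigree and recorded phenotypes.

B/I-1 ? ·: bb|Bb|BB
B/I-2 aff ·: Bb|BB
B/II-1 aff I-1×I-2: Bb|BB
B/II-2 aff ·: Bb|BB
B/II-3 ? I-1×I-2: bb|Bb|BB
B/III-1 ? II-1×II-2: bb|Bb|BB
B/III-2 aff ·: Bb|BB
B/III-3 ? II-1×II-2: bb|Bb|BB
B/IV-1 aff III-2×III-1: Bb|BB
⇒ B over [I-1,I-2,II-1,II-2,II-3,III-1,III-2,III-3,IV-1]: 546 consistent
H/I-1 aff ·: Hh
H/I-2 ? ·: hh|Hh
H/II-1 aff I-1×I-2: Hh|HH
H/II-2 ? ·: hh|Hh|HH
H/II-3 un I-1×I-2: hh
H/III-1 aff II-1×II-2: Hh|HH
H/III-2 aff ·: Hh|HH
H/III-3 aff II-1×II-2: Hh|HH
H/IV-1 ? III-2×III-1: hh|Hh|HH
⇒ H over [I-1,I-2,II-1,II-2,II-3,III-1,III-2,III-3,IV-1]: 98 consistent
P/I-1 aff ·: Pp
P/I-2 ? ·: pp|Pp
P/II-1 un I-1×I-2: pp
P/II-2 un ·: pp
P/II-3 aff I-1×I-2: Pp|PP
P/III-1 un II-1×II-2: pp
P/III-2 aff ·: Pp|PP
P/III-3 ? II-1×II-2: pp
P/IV-1 ? III-2×III-1: pp|Pp
⇒ P over [I-1,I-2,II-1,II-2,II-3,III-1,III-2,III-3,IV-1]: 9 consistent

I-1 ∈ {BB Hh Pp, Bb Hh Pp, bb Hh Pp}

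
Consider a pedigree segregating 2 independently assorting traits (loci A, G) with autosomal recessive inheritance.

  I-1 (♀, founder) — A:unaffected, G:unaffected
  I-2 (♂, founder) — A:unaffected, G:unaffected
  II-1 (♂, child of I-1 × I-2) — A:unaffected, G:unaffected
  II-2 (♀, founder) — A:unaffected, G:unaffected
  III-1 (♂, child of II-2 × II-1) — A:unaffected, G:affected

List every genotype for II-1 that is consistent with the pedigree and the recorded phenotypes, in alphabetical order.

A/I-1 un ·: AA|Aa
A/I-2 un ·: AA|Aa
A/II-1 un I-1×I-2: AA|Aa
A/II-2 un ·: AA|Aa
A/III-1 un II-2×II-1: AA|Aa
⇒ A over [I-1,I-2,II-1,II-2,III-1]: 24 consistent
G/I-1 un ·: GG|Gg
G/I-2 un ·: GG|Gg
G/II-1 un I-1×I-2: Gg
G/II-2 un ·: Gg
G/III-1 aff II-2×II-1: gg
⇒ G over [I-1,I-2,II-1,II-2,III-1]: 3 consistent

II-1 ∈ {AA Gg, Aa Gg}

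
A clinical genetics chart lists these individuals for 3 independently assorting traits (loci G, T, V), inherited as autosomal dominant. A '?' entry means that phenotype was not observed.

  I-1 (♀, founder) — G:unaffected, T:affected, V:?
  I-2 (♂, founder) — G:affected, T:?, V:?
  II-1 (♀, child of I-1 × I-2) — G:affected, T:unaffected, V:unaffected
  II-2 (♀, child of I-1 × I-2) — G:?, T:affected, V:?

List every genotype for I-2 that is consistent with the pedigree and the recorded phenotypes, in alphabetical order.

G/I-1 un ·: gg
G/I-2 aff ·: Gg|GG
G/II-1 aff I-1×I-2: Gg
G/II-2 ? I-1×I-2: gg|Gg
⇒ G over [I-1,I-2,II-1,II-2]: 3 consistent
T/I-1 aff ·: Tt
T/I-2 ? ·: tt|Tt
T/II-1 un I-1×I-2: tt
T/II-2 aff I-1×I-2: Tt|TT
⇒ T over [I-1,I-2,II-1,II-2]: 3 consistent
V/I-1 ? ·: vv|Vv
V/I-2 ? ·: vv|Vv
V/II-1 un I-1×I-2: vv
V/II-2 ? I-1×I-2: vv|Vv|VV
⇒ V over [I-1,I-2,II-1,II-2]: 8 consistent

I-2 ∈ {GG Tt Vv, GG Tt vv, GG tt Vv, GG tt vv, Gg Tt Vv, Gg Tt vv, Gg tt Vv, Gg tt vv}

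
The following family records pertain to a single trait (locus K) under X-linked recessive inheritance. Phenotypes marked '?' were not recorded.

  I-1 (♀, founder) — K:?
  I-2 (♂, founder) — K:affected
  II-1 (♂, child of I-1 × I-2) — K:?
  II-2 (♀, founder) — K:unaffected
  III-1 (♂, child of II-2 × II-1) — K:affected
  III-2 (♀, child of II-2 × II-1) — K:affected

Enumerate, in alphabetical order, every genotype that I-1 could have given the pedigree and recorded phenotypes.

I-1 ∈ {X^KX^k, X^kX^k}

K/I-1 ? ·: X^KX^k|X^kX^k
K/I-2 aff ·: X^kY
K/II-1 ? I-1×I-2: X^kY
K/II-2 un ·: X^KX^k
K/III-1 aff II-2×II-1: X^kY
K/III-2 aff II-2×II-1: X^kX^k
⇒ K over [I-1,I-2,II-1,II-2,III-1,III-2]: 2 consistent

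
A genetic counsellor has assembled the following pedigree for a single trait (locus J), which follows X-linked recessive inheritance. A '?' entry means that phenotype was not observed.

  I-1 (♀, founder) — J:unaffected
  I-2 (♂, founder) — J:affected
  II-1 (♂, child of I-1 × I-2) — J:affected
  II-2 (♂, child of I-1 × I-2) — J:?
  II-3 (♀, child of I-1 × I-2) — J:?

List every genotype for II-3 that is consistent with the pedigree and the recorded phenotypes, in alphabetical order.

II-3 ∈ {X^JX^j, X^jX^j}

J/I-1 un ·: X^JX^j
J/I-2 aff ·: X^jY
J/II-1 aff I-1×I-2: X^jY
J/II-2 ? I-1×I-2: X^JY|X^jY
J/II-3 ? I-1×I-2: X^JX^j|X^jX^j
⇒ J over [I-1,I-2,II-1,II-2,II-3]: 4 consistent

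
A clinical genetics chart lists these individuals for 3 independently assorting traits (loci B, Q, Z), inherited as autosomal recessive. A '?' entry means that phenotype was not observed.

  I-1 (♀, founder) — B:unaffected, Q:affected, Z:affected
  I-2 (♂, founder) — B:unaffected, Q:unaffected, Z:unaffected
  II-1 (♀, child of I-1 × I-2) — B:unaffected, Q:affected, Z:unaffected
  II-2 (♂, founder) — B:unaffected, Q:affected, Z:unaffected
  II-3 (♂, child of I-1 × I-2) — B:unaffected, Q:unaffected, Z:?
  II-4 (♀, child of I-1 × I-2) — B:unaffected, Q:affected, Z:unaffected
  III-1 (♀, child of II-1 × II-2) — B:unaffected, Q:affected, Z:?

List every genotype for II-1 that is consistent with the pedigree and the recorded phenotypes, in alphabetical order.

II-1 ∈ {BB qq Zz, Bb qq Zz}

B/I-1 un ·: BB|Bb
B/I-2 un ·: BB|Bb
B/II-1 un I-1×I-2: BB|Bb
B/II-2 un ·: BB|Bb
B/II-3 un I-1×I-2: BB|Bb
B/II-4 un I-1×I-2: BB|Bb
B/III-1 un II-1×II-2: BB|Bb
⇒ B over [I-1,I-2,II-1,II-2,II-3,II-4,III-1]: 87 consistent
Q/I-1 aff ·: qq
Q/I-2 un ·: Qq
Q/II-1 aff I-1×I-2: qq
Q/II-2 aff ·: qq
Q/II-3 un I-1×I-2: Qq
Q/II-4 aff I-1×I-2: qq
Q/III-1 aff II-1×II-2: qq
⇒ Q over [I-1,I-2,II-1,II-2,II-3,II-4,III-1]: 1 consistent
Z/I-1 aff ·: zz
Z/I-2 un ·: ZZ|Zz
Z/II-1 un I-1×I-2: Zz
Z/II-2 un ·: ZZ|Zz
Z/II-3 ? I-1×I-2: Zz|zz
Z/II-4 un I-1×I-2: Zz
Z/III-1 ? II-1×II-2: ZZ|Zz|zz
⇒ Z over [I-1,I-2,II-1,II-2,II-3,II-4,III-1]: 15 consistent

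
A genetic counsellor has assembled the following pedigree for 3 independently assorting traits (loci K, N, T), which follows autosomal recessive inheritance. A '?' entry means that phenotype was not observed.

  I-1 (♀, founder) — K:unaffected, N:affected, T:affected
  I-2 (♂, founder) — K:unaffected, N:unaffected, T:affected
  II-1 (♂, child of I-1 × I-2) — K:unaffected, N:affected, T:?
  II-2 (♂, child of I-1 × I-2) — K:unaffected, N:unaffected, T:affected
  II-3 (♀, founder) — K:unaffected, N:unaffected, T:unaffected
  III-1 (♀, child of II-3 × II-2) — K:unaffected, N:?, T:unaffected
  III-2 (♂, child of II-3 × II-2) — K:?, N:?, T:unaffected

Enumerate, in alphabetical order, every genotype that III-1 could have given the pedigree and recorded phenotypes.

K/I-1 un ·: KK|Kk
K/I-2 un ·: KK|Kk
K/II-1 un I-1×I-2: KK|Kk
K/II-2 un I-1×I-2: KK|Kk
K/II-3 un ·: KK|Kk
K/III-1 un II-3×II-2: KK|Kk
K/III-2 ? II-3×II-2: KK|Kk|kk
⇒ K over [I-1,I-2,II-1,II-2,II-3,III-1,III-2]: 95 consistent
N/I-1 aff ·: nn
N/I-2 un ·: Nn
N/II-1 aff I-1×I-2: nn
N/II-2 un I-1×I-2: Nn
N/II-3 un ·: NN|Nn
N/III-1 ? II-3×II-2: NN|Nn|nn
N/III-2 ? II-3×II-2: NN|Nn|nn
⇒ N over [I-1,I-2,II-1,II-2,II-3,III-1,III-2]: 13 consistent
T/I-1 aff ·: tt
T/I-2 aff ·: tt
T/II-1 ? I-1×I-2: tt
T/II-2 aff I-1×I-2: tt
T/II-3 un ·: TT|Tt
T/III-1 un II-3×II-2: Tt
T/III-2 un II-3×II-2: Tt
⇒ T over [I-1,I-2,II-1,II-2,II-3,III-1,III-2]: 2 consistent

III-1 ∈ {KK NN Tt, KK Nn Tt, KK nn Tt, Kk NN Tt, Kk Nn Tt, Kk nn Tt}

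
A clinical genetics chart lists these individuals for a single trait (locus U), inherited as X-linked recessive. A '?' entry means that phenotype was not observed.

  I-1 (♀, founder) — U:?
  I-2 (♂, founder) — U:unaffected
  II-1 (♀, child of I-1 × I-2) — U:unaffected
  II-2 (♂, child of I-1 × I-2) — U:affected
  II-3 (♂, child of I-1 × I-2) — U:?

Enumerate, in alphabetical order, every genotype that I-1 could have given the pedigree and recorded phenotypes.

I-1 ∈ {X^UX^u, X^uX^u}

U/I-1 ? ·: X^UX^u|X^uX^u
U/I-2 un ·: X^UY
U/II-1 un I-1×I-2: X^UX^U|X^UX^u
U/II-2 aff I-1×I-2: X^uY
U/II-3 ? I-1×I-2: X^UY|X^uY
⇒ U over [I-1,I-2,II-1,II-2,II-3]: 5 consistent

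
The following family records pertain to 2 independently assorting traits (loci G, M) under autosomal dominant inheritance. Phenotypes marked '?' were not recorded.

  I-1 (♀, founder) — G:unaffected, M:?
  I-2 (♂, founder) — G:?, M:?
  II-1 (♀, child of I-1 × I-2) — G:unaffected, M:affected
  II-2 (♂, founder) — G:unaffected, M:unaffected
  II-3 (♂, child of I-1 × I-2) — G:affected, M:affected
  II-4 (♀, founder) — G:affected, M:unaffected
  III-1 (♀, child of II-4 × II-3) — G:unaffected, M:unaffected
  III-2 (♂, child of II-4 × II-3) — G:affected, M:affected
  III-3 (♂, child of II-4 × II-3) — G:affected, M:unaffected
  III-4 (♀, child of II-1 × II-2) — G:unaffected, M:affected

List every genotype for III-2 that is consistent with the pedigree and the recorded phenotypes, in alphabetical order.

G/I-1 un ·: gg
G/I-2 ? ·: Gg
G/II-1 un I-1×I-2: gg
G/II-2 un ·: gg
G/II-3 aff I-1×I-2: Gg
G/II-4 aff ·: Gg
G/III-1 un II-4×II-3: gg
G/III-2 aff II-4×II-3: Gg|GG
G/III-3 aff II-4×II-3: Gg|GG
G/III-4 un II-1×II-2: gg
⇒ G over [I-1,I-2,II-1,II-2,II-3,II-4,III-1,III-2,III-3,III-4]: 4 consistent
M/I-1 ? ·: mm|Mm|MM
M/I-2 ? ·: mm|Mm|MM
M/II-1 aff I-1×I-2: Mm|MM
M/II-2 un ·: mm
M/II-3 aff I-1×I-2: Mm
M/II-4 un ·: mm
M/III-1 un II-4×II-3: mm
M/III-2 aff II-4×II-3: Mm
M/III-3 un II-4×II-3: mm
M/III-4 aff II-1×II-2: Mm
⇒ M over [I-1,I-2,II-1,II-2,II-3,II-4,III-1,III-2,III-3,III-4]: 10 consistent

III-2 ∈ {GG Mm, Gg Mm}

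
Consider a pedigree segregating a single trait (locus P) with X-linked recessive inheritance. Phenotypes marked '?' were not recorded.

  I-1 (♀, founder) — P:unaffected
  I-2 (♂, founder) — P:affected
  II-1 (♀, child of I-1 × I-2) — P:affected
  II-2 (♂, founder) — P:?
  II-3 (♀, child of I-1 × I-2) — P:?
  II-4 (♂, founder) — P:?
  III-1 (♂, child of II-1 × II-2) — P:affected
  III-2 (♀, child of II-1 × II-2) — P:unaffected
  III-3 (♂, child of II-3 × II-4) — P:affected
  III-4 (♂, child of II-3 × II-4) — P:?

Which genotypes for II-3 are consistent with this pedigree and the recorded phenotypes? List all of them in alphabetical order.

P/I-1 un ·: X^PX^p
P/I-2 aff ·: X^pY
P/II-1 aff I-1×I-2: X^pX^p
P/II-2 ? ·: X^PY
P/II-3 ? I-1×I-2: X^PX^p|X^pX^p
P/II-4 ? ·: X^PY|X^pY
P/III-1 aff II-1×II-2: X^pY
P/III-2 un II-1×II-2: X^PX^p
P/III-3 aff II-3×II-4: X^pY
P/III-4 ? II-3×II-4: X^PY|X^pY
⇒ P over [I-1,I-2,II-1,II-2,II-3,II-4,III-1,III-2,III-3,III-4]: 6 consistent

II-3 ∈ {X^PX^p, X^pX^p}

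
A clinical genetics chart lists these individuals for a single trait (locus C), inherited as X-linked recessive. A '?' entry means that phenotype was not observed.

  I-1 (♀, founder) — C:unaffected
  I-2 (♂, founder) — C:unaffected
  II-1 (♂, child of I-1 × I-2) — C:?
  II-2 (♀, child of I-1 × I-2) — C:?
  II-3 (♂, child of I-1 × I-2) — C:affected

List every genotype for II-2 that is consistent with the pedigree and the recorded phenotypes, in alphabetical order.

C/I-1 un ·: X^CX^c
C/I-2 un ·: X^CY
C/II-1 ? I-1×I-2: X^CY|X^cY
C/II-2 ? I-1×I-2: X^CX^C|X^CX^c
C/II-3 aff I-1×I-2: X^cY
⇒ C over [I-1,I-2,II-1,II-2,II-3]: 4 consistent

II-2 ∈ {X^CX^C, X^CX^c}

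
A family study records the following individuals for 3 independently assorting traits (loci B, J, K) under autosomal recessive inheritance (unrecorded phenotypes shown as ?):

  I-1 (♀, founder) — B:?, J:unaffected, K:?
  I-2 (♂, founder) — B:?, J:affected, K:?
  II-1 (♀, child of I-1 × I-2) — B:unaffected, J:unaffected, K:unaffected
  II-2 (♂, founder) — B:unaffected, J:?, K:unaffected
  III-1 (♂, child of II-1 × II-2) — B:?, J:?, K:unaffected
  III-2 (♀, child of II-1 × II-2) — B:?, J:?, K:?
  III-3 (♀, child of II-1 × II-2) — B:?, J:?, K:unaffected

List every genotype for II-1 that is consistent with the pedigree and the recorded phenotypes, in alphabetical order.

B/I-1 ? ·: BB|Bb|bb
B/I-2 ? ·: BB|Bb|bb
B/II-1 un I-1×I-2: BB|Bb
B/II-2 un ·: BB|Bb
B/III-1 ? II-1×II-2: BB|Bb|bb
B/III-2 ? II-1×II-2: BB|Bb|bb
B/III-3 ? II-1×II-2: BB|Bb|bb
⇒ B over [I-1,I-2,II-1,II-2,III-1,III-2,III-3]: 281 consistent
J/I-1 un ·: JJ|Jj
J/I-2 aff ·: jj
J/II-1 un I-1×I-2: Jj
J/II-2 ? ·: JJ|Jj|jj
J/III-1 ? II-1×II-2: JJ|Jj|jj
J/III-2 ? II-1×II-2: JJ|Jj|jj
J/III-3 ? II-1×II-2: JJ|Jj|jj
⇒ J over [I-1,I-2,II-1,II-2,III-1,III-2,III-3]: 86 consistent
K/I-1 ? ·: KK|Kk|kk
K/I-2 ? ·: KK|Kk|kk
K/II-1 un I-1×I-2: KK|Kk
K/II-2 un ·: KK|Kk
K/III-1 un II-1×II-2: KK|Kk
K/III-2 ? II-1×II-2: KK|Kk|kk
K/III-3 un II-1×II-2: KK|Kk
⇒ K over [I-1,I-2,II-1,II-2,III-1,III-2,III-3]: 176 consistent

II-1 ∈ {BB Jj KK, BB Jj Kk, Bb Jj KK, Bb Jj Kk}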